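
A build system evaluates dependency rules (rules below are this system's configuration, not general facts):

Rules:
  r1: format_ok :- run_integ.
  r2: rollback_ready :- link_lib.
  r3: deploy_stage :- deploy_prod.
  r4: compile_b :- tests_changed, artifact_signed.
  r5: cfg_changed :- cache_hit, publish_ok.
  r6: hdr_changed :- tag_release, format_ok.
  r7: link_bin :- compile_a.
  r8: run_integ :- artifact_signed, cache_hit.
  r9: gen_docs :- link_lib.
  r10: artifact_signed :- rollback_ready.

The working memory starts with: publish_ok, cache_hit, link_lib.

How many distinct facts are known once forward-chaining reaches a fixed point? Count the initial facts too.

Round 1: r2 [rollback_ready :- link_lib.]; r5 [cfg_changed :- cache_hit, publish_ok.]; r9 [gen_docs :- link_lib.]. New: rollback_ready, cfg_changed, gen_docs.
Round 2: r10 [artifact_signed :- rollback_ready.]. New: artifact_signed.
Round 3: r8 [run_integ :- artifact_signed, cache_hit.]. New: run_integ.
Round 4: r1 [format_ok :- run_integ.]. New: format_ok.
Closure: {artifact_signed, cache_hit, cfg_changed, format_ok, gen_docs, link_lib, publish_ok, rollback_ready, run_integ} — 9 facts.

9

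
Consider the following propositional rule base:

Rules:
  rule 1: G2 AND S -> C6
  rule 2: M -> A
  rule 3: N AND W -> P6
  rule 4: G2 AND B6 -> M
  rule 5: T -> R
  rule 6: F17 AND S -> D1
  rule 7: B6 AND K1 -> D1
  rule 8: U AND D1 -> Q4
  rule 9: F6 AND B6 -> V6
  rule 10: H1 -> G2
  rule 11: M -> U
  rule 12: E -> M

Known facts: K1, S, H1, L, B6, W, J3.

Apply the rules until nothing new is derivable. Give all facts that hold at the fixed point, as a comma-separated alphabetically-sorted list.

Round 1 — rule 7, rule 10, derive D1, G2.
Round 2 — rule 1, rule 4, derive C6, M.
Round 3 — rule 2, rule 11, derive A, U.
Round 4 — rule 8, derive Q4.

A, B6, C6, D1, G2, H1, J3, K1, L, M, Q4, S, U, W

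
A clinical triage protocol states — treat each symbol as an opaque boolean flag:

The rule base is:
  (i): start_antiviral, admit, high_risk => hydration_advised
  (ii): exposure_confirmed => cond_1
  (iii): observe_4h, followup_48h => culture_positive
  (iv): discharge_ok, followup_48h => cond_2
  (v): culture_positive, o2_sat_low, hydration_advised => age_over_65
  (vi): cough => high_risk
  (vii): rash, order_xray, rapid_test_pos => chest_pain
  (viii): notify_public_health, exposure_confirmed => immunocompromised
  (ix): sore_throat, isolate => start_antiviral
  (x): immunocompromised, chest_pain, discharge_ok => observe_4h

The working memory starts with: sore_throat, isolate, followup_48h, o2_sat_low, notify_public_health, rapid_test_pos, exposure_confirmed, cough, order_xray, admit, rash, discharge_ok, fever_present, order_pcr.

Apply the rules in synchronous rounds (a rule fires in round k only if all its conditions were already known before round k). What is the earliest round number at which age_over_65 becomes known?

Round 1: (ii) [exposure_confirmed => cond_1]; (iv) [discharge_ok, followup_48h => cond_2]; (vi) [cough => high_risk]; (vii) [rash, order_xray, rapid_test_pos => chest_pain]; (viii) [notify_public_health, exposure_confirmed => immunocompromised]; (ix) [sore_throat, isolate => start_antiviral]. Adds cond_1, cond_2, high_risk, chest_pain, immunocompromised, start_antiviral.
Round 2: (i) [start_antiviral, admit, high_risk => hydration_advised]; (x) [immunocompromised, chest_pain, discharge_ok => observe_4h]. Adds hydration_advised, observe_4h.
Round 3: (iii) [observe_4h, followup_48h => culture_positive]. Adds culture_positive.
Round 4: (v) [culture_positive, o2_sat_low, hydration_advised => age_over_65]. Adds age_over_65.
age_over_65 first appears in round 4.

4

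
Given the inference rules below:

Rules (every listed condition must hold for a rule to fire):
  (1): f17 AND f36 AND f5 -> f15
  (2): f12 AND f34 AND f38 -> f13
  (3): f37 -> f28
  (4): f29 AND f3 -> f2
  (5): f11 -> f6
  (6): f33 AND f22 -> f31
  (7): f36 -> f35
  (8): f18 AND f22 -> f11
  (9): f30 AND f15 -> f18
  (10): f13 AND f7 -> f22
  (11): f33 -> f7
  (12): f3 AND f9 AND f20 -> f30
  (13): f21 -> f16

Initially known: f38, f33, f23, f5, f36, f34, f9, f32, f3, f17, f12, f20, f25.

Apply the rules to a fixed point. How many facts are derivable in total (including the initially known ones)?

Round 1 — (1), (2), (7), (11), (12), derive f15, f13, f35, f7, f30.
Round 2 — (9), (10), derive f18, f22.
Round 3 — (6), (8), derive f31, f11.
Round 4 — (5), derive f6.
Closure: {f11, f12, f13, f15, f17, f18, f20, f22, f23, f25, f3, f30, f31, f32, f33, f34, f35, f36, f38, f5, f6, f7, f9} — 23 facts.

23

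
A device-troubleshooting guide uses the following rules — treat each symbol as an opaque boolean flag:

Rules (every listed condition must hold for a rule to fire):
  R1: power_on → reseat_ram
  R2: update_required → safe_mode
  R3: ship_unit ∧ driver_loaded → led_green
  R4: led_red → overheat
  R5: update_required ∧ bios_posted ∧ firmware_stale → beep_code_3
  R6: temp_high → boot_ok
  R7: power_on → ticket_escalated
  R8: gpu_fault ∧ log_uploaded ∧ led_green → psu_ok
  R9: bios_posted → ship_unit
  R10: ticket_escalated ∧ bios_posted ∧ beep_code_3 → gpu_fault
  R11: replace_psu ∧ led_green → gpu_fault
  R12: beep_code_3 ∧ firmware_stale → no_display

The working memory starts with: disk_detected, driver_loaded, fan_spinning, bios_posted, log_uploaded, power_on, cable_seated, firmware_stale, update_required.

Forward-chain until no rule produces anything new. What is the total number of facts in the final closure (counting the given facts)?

18

Round 1: R1 [power_on → reseat_ram]; R2 [update_required → safe_mode]; R5 [update_required ∧ bios_posted ∧ firmware_stale → beep_code_3]; R7 [power_on → ticket_escalated]; R9 [bios_posted → ship_unit]. New: reseat_ram, safe_mode, beep_code_3, ticket_escalated, ship_unit.
Round 2: R3 [ship_unit ∧ driver_loaded → led_green]; R10 [ticket_escalated ∧ bios_posted ∧ beep_code_3 → gpu_fault]; R12 [beep_code_3 ∧ firmware_stale → no_display]. New: led_green, gpu_fault, no_display.
Round 3: R8 [gpu_fault ∧ log_uploaded ∧ led_green → psu_ok]. New: psu_ok.
Closure: {beep_code_3, bios_posted, cable_seated, disk_detected, driver_loaded, fan_spinning, firmware_stale, gpu_fault, led_green, log_uploaded, no_display, power_on, psu_ok, reseat_ram, safe_mode, ship_unit, ticket_escalated, update_required} — 18 facts.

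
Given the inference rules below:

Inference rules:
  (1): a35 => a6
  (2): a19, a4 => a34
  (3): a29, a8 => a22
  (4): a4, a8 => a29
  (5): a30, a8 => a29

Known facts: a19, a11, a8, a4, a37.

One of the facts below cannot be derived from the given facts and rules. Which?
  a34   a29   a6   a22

[1] (2) [a19, a4 => a34]; (4) [a4, a8 => a29]. ⇒ new: a34, a29.
[2] (3) [a29, a8 => a22]. ⇒ new: a22.
Derived: a29 (round 1), a22 (round 2), a34 (round 1). a6 never appears in any round.

a6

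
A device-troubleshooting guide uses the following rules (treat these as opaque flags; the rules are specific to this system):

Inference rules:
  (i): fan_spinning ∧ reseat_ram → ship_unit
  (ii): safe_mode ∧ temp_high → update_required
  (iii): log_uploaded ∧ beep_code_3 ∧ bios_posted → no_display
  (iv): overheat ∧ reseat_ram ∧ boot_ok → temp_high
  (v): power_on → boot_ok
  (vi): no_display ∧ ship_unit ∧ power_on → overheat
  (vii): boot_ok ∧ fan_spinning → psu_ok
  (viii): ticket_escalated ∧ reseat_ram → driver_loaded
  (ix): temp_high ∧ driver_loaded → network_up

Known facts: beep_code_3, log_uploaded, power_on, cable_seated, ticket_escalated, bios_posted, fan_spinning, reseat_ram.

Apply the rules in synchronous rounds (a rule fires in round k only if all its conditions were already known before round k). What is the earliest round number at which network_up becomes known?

4

[1] (i) [fan_spinning ∧ reseat_ram → ship_unit]; (iii) [log_uploaded ∧ beep_code_3 ∧ bios_posted → no_display]; (v) [power_on → boot_ok]; (viii) [ticket_escalated ∧ reseat_ram → driver_loaded]. ⇒ new: ship_unit, no_display, boot_ok, driver_loaded.
[2] (vi) [no_display ∧ ship_unit ∧ power_on → overheat]; (vii) [boot_ok ∧ fan_spinning → psu_ok]. ⇒ new: overheat, psu_ok.
[3] (iv) [overheat ∧ reseat_ram ∧ boot_ok → temp_high]. ⇒ new: temp_high.
[4] (ix) [temp_high ∧ driver_loaded → network_up]. ⇒ new: network_up.
network_up first appears in round 4.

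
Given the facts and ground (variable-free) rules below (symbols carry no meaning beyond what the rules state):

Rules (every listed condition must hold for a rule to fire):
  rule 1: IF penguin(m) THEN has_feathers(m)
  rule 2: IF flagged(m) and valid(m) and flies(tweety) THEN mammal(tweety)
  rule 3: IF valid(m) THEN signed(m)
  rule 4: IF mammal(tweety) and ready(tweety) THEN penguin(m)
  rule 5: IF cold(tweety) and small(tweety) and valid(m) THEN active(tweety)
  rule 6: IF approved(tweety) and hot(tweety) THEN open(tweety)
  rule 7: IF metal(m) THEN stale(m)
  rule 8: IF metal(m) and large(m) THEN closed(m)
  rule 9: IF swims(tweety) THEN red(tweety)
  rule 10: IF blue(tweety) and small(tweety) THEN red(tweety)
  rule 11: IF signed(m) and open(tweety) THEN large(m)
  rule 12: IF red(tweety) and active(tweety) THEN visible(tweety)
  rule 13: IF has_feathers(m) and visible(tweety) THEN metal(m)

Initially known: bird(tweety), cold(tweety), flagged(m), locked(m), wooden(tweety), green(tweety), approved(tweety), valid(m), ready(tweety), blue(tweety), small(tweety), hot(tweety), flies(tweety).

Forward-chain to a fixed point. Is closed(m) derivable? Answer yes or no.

Round 1: rule 2 [IF flagged(m) and valid(m) and flies(tweety) THEN mammal(tweety)]; rule 3 [IF valid(m) THEN signed(m)]; rule 5 [IF cold(tweety) and small(tweety) and valid(m) THEN active(tweety)]; rule 6 [IF approved(tweety) and hot(tweety) THEN open(tweety)]; rule 10 [IF blue(tweety) and small(tweety) THEN red(tweety)]. New: mammal(tweety), signed(m), active(tweety), open(tweety), red(tweety).
Round 2: rule 4 [IF mammal(tweety) and ready(tweety) THEN penguin(m)]; rule 11 [IF signed(m) and open(tweety) THEN large(m)]; rule 12 [IF red(tweety) and active(tweety) THEN visible(tweety)]. New: penguin(m), large(m), visible(tweety).
Round 3: rule 1 [IF penguin(m) THEN has_feathers(m)]. New: has_feathers(m).
Round 4: rule 13 [IF has_feathers(m) and visible(tweety) THEN metal(m)]. New: metal(m).
Round 5: rule 7 [IF metal(m) THEN stale(m)]; rule 8 [IF metal(m) and large(m) THEN closed(m)]. New: stale(m), closed(m).
closed(m) appears in round 5, so it is derivable.

yes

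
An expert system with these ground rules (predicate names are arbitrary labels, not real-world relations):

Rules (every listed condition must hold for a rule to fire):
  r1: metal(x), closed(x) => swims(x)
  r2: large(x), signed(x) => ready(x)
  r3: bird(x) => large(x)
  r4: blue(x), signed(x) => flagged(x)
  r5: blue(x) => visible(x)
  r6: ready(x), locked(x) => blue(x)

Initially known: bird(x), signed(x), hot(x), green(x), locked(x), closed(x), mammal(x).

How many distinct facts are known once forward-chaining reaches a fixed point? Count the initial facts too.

12

Round 1 fires r3, giving large(x).
Round 2 fires r2, giving ready(x).
Round 3 fires r6, giving blue(x).
Round 4 fires r4, r5, giving flagged(x), visible(x).
Closure: {bird(x), blue(x), closed(x), flagged(x), green(x), hot(x), large(x), locked(x), mammal(x), ready(x), signed(x), visible(x)} — 12 facts.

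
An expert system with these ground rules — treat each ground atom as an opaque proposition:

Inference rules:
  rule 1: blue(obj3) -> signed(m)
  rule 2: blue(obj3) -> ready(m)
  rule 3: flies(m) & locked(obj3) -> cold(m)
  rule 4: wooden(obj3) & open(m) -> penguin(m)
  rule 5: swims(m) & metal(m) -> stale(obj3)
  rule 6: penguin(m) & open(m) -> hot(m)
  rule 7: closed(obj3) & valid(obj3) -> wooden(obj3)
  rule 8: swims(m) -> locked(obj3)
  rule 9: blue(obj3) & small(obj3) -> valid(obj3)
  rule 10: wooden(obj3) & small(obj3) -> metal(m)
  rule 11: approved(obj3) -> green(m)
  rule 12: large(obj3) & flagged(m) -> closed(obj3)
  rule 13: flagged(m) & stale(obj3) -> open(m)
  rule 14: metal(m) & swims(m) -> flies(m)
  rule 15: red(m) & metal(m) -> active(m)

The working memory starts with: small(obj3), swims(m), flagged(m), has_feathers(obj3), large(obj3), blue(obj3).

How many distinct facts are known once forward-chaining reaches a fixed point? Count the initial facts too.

Round 1: rule 1 [blue(obj3) -> signed(m)]; rule 2 [blue(obj3) -> ready(m)]; rule 8 [swims(m) -> locked(obj3)]; rule 9 [blue(obj3) & small(obj3) -> valid(obj3)]; rule 12 [large(obj3) & flagged(m) -> closed(obj3)]. New: signed(m), ready(m), locked(obj3), valid(obj3), closed(obj3).
Round 2: rule 7 [closed(obj3) & valid(obj3) -> wooden(obj3)]. New: wooden(obj3).
Round 3: rule 10 [wooden(obj3) & small(obj3) -> metal(m)]. New: metal(m).
Round 4: rule 5 [swims(m) & metal(m) -> stale(obj3)]; rule 14 [metal(m) & swims(m) -> flies(m)]. New: stale(obj3), flies(m).
Round 5: rule 3 [flies(m) & locked(obj3) -> cold(m)]; rule 13 [flagged(m) & stale(obj3) -> open(m)]. New: cold(m), open(m).
Round 6: rule 4 [wooden(obj3) & open(m) -> penguin(m)]. New: penguin(m).
Round 7: rule 6 [penguin(m) & open(m) -> hot(m)]. New: hot(m).
Closure: {blue(obj3), closed(obj3), cold(m), flagged(m), flies(m), has_feathers(obj3), hot(m), large(obj3), locked(obj3), metal(m), open(m), penguin(m), ready(m), signed(m), small(obj3), stale(obj3), swims(m), valid(obj3), wooden(obj3)} — 19 facts.

19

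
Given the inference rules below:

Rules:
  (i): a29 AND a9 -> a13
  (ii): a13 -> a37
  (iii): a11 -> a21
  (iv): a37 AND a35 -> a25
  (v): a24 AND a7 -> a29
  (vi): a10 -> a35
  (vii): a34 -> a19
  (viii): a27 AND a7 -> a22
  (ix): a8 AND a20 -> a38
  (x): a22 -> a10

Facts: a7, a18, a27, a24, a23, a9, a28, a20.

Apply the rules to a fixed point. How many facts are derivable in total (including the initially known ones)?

Round 1 — (v), (viii), derive a29, a22.
Round 2 — (i), (x), derive a13, a10.
Round 3 — (ii), (vi), derive a37, a35.
Round 4 — (iv), derive a25.
Closure: {a10, a13, a18, a20, a22, a23, a24, a25, a27, a28, a29, a35, a37, a7, a9} — 15 facts.

15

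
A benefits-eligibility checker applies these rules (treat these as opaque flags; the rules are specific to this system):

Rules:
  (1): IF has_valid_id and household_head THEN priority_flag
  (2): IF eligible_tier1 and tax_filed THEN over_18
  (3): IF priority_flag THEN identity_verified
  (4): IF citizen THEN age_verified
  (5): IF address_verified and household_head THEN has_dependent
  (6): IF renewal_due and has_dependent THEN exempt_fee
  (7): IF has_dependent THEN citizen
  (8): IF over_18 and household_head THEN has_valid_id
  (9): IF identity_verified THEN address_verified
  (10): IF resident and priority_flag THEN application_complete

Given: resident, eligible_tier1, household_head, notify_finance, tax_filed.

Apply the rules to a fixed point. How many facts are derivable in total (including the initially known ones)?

14

Round 1 — (2), derive over_18.
Round 2 — (8), derive has_valid_id.
Round 3 — (1), derive priority_flag.
Round 4 — (3), (10), derive identity_verified, application_complete.
Round 5 — (9), derive address_verified.
Round 6 — (5), derive has_dependent.
Round 7 — (7), derive citizen.
Round 8 — (4), derive age_verified.
Closure: {address_verified, age_verified, application_complete, citizen, eligible_tier1, has_dependent, has_valid_id, household_head, identity_verified, notify_finance, over_18, priority_flag, resident, tax_filed} — 14 facts.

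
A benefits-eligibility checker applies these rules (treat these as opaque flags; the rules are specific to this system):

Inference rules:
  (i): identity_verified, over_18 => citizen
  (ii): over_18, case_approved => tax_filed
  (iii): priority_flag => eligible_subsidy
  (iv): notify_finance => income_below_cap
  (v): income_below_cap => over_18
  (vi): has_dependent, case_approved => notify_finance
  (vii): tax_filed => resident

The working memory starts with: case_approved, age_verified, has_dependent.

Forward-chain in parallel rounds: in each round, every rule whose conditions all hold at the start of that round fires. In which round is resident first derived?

5

Round 1 — (vi), derive notify_finance.
Round 2 — (iv), derive income_below_cap.
Round 3 — (v), derive over_18.
Round 4 — (ii), derive tax_filed.
Round 5 — (vii), derive resident.
resident first appears in round 5.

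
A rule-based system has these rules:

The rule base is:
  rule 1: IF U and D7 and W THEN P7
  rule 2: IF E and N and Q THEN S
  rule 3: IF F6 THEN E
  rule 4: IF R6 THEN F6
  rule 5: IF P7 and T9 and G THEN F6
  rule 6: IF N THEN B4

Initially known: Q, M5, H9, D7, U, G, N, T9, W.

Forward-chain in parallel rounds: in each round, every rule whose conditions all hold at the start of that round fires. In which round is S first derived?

4

Round 1: rule 1 [IF U and D7 and W THEN P7]; rule 6 [IF N THEN B4]. New: P7, B4.
Round 2: rule 5 [IF P7 and T9 and G THEN F6]. New: F6.
Round 3: rule 3 [IF F6 THEN E]. New: E.
Round 4: rule 2 [IF E and N and Q THEN S]. New: S.
S first appears in round 4.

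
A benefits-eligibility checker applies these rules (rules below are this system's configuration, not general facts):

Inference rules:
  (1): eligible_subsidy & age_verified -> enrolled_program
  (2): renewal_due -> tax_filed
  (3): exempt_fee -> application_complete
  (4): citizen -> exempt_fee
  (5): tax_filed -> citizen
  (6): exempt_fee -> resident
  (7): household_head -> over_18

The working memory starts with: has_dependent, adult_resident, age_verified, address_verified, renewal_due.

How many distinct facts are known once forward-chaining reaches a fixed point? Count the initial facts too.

10

Round 1 — (2), derive tax_filed.
Round 2 — (5), derive citizen.
Round 3 — (4), derive exempt_fee.
Round 4 — (3), (6), derive application_complete, resident.
Closure: {address_verified, adult_resident, age_verified, application_complete, citizen, exempt_fee, has_dependent, renewal_due, resident, tax_filed} — 10 facts.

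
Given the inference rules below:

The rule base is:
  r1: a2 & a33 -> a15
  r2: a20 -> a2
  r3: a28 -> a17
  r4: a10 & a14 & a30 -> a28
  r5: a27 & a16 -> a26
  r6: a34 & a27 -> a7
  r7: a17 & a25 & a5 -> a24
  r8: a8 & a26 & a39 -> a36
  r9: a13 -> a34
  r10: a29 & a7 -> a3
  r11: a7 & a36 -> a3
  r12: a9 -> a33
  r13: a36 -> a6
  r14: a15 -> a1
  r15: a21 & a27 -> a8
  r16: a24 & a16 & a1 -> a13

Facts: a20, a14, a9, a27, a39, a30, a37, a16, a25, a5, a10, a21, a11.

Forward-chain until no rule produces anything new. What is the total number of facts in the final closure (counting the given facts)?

[1] r2 [a20 -> a2]; r4 [a10 & a14 & a30 -> a28]; r5 [a27 & a16 -> a26]; r12 [a9 -> a33]; r15 [a21 & a27 -> a8]. ⇒ new: a2, a28, a26, a33, a8.
[2] r1 [a2 & a33 -> a15]; r3 [a28 -> a17]; r8 [a8 & a26 & a39 -> a36]. ⇒ new: a15, a17, a36.
[3] r7 [a17 & a25 & a5 -> a24]; r13 [a36 -> a6]; r14 [a15 -> a1]. ⇒ new: a24, a6, a1.
[4] r16 [a24 & a16 & a1 -> a13]. ⇒ new: a13.
[5] r9 [a13 -> a34]. ⇒ new: a34.
[6] r6 [a34 & a27 -> a7]. ⇒ new: a7.
[7] r11 [a7 & a36 -> a3]. ⇒ new: a3.
Closure: {a1, a10, a11, a13, a14, a15, a16, a17, a2, a20, a21, a24, a25, a26, a27, a28, a3, a30, a33, a34, a36, a37, a39, a5, a6, a7, a8, a9} — 28 facts.

28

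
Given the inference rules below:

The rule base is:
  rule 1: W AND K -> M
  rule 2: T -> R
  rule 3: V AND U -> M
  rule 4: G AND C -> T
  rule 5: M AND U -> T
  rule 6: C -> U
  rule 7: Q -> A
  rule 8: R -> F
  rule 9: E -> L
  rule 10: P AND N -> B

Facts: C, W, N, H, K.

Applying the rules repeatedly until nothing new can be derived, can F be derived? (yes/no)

yes

Round 1 fires rule 1, rule 6, giving M, U.
Round 2 fires rule 5, giving T.
Round 3 fires rule 2, giving R.
Round 4 fires rule 8, giving F.
F appears in round 4, so it is derivable.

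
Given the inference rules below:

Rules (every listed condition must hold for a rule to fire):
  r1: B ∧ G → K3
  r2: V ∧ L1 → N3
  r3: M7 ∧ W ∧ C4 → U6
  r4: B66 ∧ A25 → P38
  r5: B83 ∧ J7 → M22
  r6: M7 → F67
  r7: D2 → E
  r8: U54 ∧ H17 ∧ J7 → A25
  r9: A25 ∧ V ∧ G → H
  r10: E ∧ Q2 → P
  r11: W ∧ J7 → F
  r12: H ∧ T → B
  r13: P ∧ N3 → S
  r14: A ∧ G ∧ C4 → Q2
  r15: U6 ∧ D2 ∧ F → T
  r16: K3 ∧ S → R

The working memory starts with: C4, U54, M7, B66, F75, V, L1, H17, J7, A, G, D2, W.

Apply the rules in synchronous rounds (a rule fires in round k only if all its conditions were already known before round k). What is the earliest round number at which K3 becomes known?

Round 1 fires r2, r3, r6, r7, r8, r11, r14, giving N3, U6, F67, E, A25, F, Q2.
Round 2 fires r4, r9, r10, r15, giving P38, H, P, T.
Round 3 fires r12, r13, giving B, S.
Round 4 fires r1, giving K3.
K3 first appears in round 4.

4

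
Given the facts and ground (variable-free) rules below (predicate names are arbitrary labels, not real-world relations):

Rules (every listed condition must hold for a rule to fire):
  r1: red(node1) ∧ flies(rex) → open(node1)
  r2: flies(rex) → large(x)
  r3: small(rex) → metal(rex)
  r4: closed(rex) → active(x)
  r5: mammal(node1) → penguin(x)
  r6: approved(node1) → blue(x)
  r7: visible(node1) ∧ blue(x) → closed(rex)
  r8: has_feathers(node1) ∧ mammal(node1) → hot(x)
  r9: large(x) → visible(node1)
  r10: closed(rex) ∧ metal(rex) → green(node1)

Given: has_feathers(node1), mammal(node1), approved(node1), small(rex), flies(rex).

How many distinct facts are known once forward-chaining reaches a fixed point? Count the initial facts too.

14

Round 1: r2 [flies(rex) → large(x)]; r3 [small(rex) → metal(rex)]; r5 [mammal(node1) → penguin(x)]; r6 [approved(node1) → blue(x)]; r8 [has_feathers(node1) ∧ mammal(node1) → hot(x)]. New: large(x), metal(rex), penguin(x), blue(x), hot(x).
Round 2: r9 [large(x) → visible(node1)]. New: visible(node1).
Round 3: r7 [visible(node1) ∧ blue(x) → closed(rex)]. New: closed(rex).
Round 4: r4 [closed(rex) → active(x)]; r10 [closed(rex) ∧ metal(rex) → green(node1)]. New: active(x), green(node1).
Closure: {active(x), approved(node1), blue(x), closed(rex), flies(rex), green(node1), has_feathers(node1), hot(x), large(x), mammal(node1), metal(rex), penguin(x), small(rex), visible(node1)} — 14 facts.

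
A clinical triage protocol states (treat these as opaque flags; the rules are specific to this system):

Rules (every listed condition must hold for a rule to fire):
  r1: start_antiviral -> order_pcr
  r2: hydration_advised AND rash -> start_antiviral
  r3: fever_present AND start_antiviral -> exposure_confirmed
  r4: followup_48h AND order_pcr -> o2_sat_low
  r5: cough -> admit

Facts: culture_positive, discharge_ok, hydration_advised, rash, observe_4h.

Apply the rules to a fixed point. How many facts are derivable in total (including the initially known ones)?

Round 1 fires r2, giving start_antiviral.
Round 2 fires r1, giving order_pcr.
Closure: {culture_positive, discharge_ok, hydration_advised, observe_4h, order_pcr, rash, start_antiviral} — 7 facts.

7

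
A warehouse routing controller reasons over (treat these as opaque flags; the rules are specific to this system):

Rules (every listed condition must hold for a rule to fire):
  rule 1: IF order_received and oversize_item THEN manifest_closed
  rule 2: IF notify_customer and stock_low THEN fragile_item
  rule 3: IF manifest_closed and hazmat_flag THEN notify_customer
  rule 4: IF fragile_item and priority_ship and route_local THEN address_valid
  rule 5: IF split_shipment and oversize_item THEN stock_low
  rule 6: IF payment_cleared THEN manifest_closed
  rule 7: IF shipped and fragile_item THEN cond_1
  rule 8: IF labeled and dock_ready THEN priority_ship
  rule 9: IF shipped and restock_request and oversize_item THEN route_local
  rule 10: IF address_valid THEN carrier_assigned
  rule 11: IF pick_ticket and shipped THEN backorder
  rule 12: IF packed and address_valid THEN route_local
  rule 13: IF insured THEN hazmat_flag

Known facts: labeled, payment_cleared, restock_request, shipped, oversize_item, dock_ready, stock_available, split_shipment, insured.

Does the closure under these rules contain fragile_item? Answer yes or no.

yes

Round 1 — rule 5, rule 6, rule 8, rule 9, rule 13, derive stock_low, manifest_closed, priority_ship, route_local, hazmat_flag.
Round 2 — rule 3, derive notify_customer.
Round 3 — rule 2, derive fragile_item.
Round 4 — rule 4, rule 7, derive address_valid, cond_1.
Round 5 — rule 10, derive carrier_assigned.
fragile_item appears in round 3, so it is derivable.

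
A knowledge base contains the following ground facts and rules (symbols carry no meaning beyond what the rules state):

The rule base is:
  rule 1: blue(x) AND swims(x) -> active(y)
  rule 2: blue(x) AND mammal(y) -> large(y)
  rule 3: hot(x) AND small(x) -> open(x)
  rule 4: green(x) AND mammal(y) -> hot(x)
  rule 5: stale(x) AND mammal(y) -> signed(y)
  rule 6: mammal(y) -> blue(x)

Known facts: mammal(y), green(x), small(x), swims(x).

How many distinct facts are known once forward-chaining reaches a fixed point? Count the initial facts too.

9

Round 1 — rule 4, rule 6, derive hot(x), blue(x).
Round 2 — rule 1, rule 2, rule 3, derive active(y), large(y), open(x).
Closure: {active(y), blue(x), green(x), hot(x), large(y), mammal(y), open(x), small(x), swims(x)} — 9 facts.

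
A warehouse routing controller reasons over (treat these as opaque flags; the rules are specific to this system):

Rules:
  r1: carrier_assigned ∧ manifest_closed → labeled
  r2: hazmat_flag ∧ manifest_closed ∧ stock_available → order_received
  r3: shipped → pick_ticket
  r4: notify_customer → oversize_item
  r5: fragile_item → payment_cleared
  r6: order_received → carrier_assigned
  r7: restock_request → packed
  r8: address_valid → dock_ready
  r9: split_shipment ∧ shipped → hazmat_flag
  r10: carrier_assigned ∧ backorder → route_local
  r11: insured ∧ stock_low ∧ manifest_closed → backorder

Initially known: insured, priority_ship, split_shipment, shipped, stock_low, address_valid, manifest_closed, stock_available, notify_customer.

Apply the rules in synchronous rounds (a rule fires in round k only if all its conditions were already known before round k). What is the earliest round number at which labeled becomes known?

4

Round 1 — r3, r4, r8, r9, r11, derive pick_ticket, oversize_item, dock_ready, hazmat_flag, backorder.
Round 2 — r2, derive order_received.
Round 3 — r6, derive carrier_assigned.
Round 4 — r1, r10, derive labeled, route_local.
labeled first appears in round 4.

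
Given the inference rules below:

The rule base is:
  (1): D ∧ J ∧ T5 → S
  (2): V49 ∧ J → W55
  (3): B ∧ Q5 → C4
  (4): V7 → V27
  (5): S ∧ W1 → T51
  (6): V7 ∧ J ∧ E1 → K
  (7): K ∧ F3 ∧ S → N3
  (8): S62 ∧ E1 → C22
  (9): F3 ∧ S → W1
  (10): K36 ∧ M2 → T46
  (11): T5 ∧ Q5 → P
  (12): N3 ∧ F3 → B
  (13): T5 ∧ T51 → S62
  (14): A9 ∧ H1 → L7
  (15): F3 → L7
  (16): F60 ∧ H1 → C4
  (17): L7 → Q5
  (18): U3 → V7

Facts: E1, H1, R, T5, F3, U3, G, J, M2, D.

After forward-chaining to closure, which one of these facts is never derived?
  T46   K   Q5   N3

T46

Round 1 fires (1), (15), (18), giving S, L7, V7.
Round 2 fires (4), (6), (9), (17), giving V27, K, W1, Q5.
Round 3 fires (5), (7), (11), giving T51, N3, P.
Round 4 fires (12), (13), giving B, S62.
Round 5 fires (3), (8), giving C4, C22.
Derived: K (round 2), N3 (round 3), Q5 (round 2). T46 never appears in any round.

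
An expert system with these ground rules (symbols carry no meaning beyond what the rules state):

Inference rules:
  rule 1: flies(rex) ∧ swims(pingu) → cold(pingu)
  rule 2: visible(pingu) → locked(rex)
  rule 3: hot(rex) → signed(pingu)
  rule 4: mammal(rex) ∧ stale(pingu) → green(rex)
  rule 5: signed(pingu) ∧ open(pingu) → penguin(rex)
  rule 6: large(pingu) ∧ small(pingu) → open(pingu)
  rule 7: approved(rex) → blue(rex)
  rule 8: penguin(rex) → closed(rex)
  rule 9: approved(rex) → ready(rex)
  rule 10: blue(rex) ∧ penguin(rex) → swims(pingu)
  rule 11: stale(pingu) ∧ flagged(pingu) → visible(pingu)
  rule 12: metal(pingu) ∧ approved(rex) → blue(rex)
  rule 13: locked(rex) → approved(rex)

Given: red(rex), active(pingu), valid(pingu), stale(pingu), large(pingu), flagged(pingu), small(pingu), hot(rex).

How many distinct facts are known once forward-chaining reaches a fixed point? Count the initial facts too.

18

Round 1 — rule 3, rule 6, rule 11, derive signed(pingu), open(pingu), visible(pingu).
Round 2 — rule 2, rule 5, derive locked(rex), penguin(rex).
Round 3 — rule 8, rule 13, derive closed(rex), approved(rex).
Round 4 — rule 7, rule 9, derive blue(rex), ready(rex).
Round 5 — rule 10, derive swims(pingu).
Closure: {active(pingu), approved(rex), blue(rex), closed(rex), flagged(pingu), hot(rex), large(pingu), locked(rex), open(pingu), penguin(rex), ready(rex), red(rex), signed(pingu), small(pingu), stale(pingu), swims(pingu), valid(pingu), visible(pingu)} — 18 facts.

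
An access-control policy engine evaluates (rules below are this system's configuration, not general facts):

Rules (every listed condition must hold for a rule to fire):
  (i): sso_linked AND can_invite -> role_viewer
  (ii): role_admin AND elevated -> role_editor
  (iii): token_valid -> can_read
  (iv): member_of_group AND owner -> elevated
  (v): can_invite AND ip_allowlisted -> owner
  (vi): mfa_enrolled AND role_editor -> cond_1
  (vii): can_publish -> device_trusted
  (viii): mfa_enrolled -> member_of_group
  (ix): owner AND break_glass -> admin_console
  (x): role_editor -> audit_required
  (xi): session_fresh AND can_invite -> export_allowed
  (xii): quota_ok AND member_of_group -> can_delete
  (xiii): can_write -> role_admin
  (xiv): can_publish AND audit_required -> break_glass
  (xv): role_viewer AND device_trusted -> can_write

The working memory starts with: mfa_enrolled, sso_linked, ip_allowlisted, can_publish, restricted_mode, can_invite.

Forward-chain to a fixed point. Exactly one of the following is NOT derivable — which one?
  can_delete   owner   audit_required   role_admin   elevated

Round 1: (i) [sso_linked AND can_invite -> role_viewer]; (v) [can_invite AND ip_allowlisted -> owner]; (vii) [can_publish -> device_trusted]; (viii) [mfa_enrolled -> member_of_group]. Adds role_viewer, owner, device_trusted, member_of_group.
Round 2: (iv) [member_of_group AND owner -> elevated]; (xv) [role_viewer AND device_trusted -> can_write]. Adds elevated, can_write.
Round 3: (xiii) [can_write -> role_admin]. Adds role_admin.
Round 4: (ii) [role_admin AND elevated -> role_editor]. Adds role_editor.
Round 5: (vi) [mfa_enrolled AND role_editor -> cond_1]; (x) [role_editor -> audit_required]. Adds cond_1, audit_required.
Round 6: (xiv) [can_publish AND audit_required -> break_glass]. Adds break_glass.
Round 7: (ix) [owner AND break_glass -> admin_console]. Adds admin_console.
Derived: owner (round 1), role_admin (round 3), elevated (round 2), audit_required (round 5). can_delete never appears in any round.

can_delete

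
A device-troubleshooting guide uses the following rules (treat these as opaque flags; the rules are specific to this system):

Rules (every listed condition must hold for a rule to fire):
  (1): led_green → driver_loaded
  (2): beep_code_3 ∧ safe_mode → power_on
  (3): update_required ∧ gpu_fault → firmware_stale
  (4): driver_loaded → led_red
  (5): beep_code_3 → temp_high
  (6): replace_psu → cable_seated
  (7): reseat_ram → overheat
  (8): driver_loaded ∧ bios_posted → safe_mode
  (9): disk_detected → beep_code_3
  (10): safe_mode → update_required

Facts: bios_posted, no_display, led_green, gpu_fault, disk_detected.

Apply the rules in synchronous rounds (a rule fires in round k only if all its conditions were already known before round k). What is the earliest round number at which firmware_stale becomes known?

Round 1 — (1), (9), derive driver_loaded, beep_code_3.
Round 2 — (4), (5), (8), derive led_red, temp_high, safe_mode.
Round 3 — (2), (10), derive power_on, update_required.
Round 4 — (3), derive firmware_stale.
firmware_stale first appears in round 4.

4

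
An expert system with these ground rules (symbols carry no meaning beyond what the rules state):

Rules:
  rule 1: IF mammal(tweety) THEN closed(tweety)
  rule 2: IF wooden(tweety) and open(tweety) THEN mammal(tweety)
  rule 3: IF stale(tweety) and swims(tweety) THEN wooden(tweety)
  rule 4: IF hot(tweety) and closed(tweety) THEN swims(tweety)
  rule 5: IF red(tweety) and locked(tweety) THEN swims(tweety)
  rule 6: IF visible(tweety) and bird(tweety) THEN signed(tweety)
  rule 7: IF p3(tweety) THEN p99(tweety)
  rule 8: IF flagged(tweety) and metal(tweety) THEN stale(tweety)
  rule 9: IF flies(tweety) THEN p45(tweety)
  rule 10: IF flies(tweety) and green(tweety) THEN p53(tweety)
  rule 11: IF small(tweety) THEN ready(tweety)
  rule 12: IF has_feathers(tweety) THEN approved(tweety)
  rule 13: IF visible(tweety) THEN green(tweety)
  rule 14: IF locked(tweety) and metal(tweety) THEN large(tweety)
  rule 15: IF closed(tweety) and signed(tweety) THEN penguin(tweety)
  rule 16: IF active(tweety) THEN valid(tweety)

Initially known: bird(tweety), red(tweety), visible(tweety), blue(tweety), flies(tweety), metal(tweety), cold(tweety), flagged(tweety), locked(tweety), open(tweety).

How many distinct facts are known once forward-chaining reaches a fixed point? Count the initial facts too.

21

Round 1 — rule 5, rule 6, rule 8, rule 9, rule 13, rule 14, derive swims(tweety), signed(tweety), stale(tweety), p45(tweety), green(tweety), large(tweety).
Round 2 — rule 3, rule 10, derive wooden(tweety), p53(tweety).
Round 3 — rule 2, derive mammal(tweety).
Round 4 — rule 1, derive closed(tweety).
Round 5 — rule 15, derive penguin(tweety).
Closure: {bird(tweety), blue(tweety), closed(tweety), cold(tweety), flagged(tweety), flies(tweety), green(tweety), large(tweety), locked(tweety), mammal(tweety), metal(tweety), open(tweety), p45(tweety), p53(tweety), penguin(tweety), red(tweety), signed(tweety), stale(tweety), swims(tweety), visible(tweety), wooden(tweety)} — 21 facts.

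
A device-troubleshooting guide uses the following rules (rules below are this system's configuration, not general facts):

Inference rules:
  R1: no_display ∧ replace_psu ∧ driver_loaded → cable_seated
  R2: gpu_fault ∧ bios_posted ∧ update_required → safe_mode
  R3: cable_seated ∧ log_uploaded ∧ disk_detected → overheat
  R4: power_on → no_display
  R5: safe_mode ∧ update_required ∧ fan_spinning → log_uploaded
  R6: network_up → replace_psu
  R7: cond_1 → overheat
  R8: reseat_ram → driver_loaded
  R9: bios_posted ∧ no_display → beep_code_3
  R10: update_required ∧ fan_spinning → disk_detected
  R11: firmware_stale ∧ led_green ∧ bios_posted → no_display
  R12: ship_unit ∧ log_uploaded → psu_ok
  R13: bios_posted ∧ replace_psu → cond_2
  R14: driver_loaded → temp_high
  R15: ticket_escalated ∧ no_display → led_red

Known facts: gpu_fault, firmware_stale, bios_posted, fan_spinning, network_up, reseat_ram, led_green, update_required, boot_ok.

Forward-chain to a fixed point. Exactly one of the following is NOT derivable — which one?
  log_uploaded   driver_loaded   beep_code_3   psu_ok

psu_ok

Round 1 — R2, R6, R8, R10, R11, derive safe_mode, replace_psu, driver_loaded, disk_detected, no_display.
Round 2 — R1, R5, R9, R13, R14, derive cable_seated, log_uploaded, beep_code_3, cond_2, temp_high.
Round 3 — R3, derive overheat.
Derived: driver_loaded (round 1), log_uploaded (round 2), beep_code_3 (round 2). psu_ok never appears in any round.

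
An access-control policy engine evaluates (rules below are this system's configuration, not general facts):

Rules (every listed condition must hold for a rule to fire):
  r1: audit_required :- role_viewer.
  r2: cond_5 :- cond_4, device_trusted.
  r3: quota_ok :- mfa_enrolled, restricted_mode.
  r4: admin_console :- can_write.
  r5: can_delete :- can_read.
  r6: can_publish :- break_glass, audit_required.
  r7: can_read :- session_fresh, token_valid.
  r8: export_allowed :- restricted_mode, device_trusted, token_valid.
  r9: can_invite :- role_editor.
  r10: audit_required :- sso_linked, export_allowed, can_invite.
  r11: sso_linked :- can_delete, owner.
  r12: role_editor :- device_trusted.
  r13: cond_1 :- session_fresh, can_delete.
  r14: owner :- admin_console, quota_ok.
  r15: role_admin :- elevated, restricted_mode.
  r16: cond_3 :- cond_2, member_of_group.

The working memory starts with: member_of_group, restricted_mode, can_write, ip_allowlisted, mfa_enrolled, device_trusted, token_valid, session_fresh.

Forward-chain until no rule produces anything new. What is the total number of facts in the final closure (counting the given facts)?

[1] r3 [quota_ok :- mfa_enrolled, restricted_mode.]; r4 [admin_console :- can_write.]; r7 [can_read :- session_fresh, token_valid.]; r8 [export_allowed :- restricted_mode, device_trusted, token_valid.]; r12 [role_editor :- device_trusted.]. ⇒ new: quota_ok, admin_console, can_read, export_allowed, role_editor.
[2] r5 [can_delete :- can_read.]; r9 [can_invite :- role_editor.]; r14 [owner :- admin_console, quota_ok.]. ⇒ new: can_delete, can_invite, owner.
[3] r11 [sso_linked :- can_delete, owner.]; r13 [cond_1 :- session_fresh, can_delete.]. ⇒ new: sso_linked, cond_1.
[4] r10 [audit_required :- sso_linked, export_allowed, can_invite.]. ⇒ new: audit_required.
Closure: {admin_console, audit_required, can_delete, can_invite, can_read, can_write, cond_1, device_trusted, export_allowed, ip_allowlisted, member_of_group, mfa_enrolled, owner, quota_ok, restricted_mode, role_editor, session_fresh, sso_linked, token_valid} — 19 facts.

19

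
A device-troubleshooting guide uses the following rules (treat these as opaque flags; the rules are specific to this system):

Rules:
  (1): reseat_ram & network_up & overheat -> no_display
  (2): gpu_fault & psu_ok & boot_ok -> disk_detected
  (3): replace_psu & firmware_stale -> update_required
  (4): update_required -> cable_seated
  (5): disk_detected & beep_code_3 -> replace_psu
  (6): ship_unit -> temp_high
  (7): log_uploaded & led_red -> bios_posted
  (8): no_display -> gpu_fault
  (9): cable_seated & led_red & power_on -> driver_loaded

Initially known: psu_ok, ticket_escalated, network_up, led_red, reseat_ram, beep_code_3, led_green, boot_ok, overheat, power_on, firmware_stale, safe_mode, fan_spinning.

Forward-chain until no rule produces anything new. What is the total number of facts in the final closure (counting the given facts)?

[1] (1) [reseat_ram & network_up & overheat -> no_display]. ⇒ new: no_display.
[2] (8) [no_display -> gpu_fault]. ⇒ new: gpu_fault.
[3] (2) [gpu_fault & psu_ok & boot_ok -> disk_detected]. ⇒ new: disk_detected.
[4] (5) [disk_detected & beep_code_3 -> replace_psu]. ⇒ new: replace_psu.
[5] (3) [replace_psu & firmware_stale -> update_required]. ⇒ new: update_required.
[6] (4) [update_required -> cable_seated]. ⇒ new: cable_seated.
[7] (9) [cable_seated & led_red & power_on -> driver_loaded]. ⇒ new: driver_loaded.
Closure: {beep_code_3, boot_ok, cable_seated, disk_detected, driver_loaded, fan_spinning, firmware_stale, gpu_fault, led_green, led_red, network_up, no_display, overheat, power_on, psu_ok, replace_psu, reseat_ram, safe_mode, ticket_escalated, update_required} — 20 facts.

20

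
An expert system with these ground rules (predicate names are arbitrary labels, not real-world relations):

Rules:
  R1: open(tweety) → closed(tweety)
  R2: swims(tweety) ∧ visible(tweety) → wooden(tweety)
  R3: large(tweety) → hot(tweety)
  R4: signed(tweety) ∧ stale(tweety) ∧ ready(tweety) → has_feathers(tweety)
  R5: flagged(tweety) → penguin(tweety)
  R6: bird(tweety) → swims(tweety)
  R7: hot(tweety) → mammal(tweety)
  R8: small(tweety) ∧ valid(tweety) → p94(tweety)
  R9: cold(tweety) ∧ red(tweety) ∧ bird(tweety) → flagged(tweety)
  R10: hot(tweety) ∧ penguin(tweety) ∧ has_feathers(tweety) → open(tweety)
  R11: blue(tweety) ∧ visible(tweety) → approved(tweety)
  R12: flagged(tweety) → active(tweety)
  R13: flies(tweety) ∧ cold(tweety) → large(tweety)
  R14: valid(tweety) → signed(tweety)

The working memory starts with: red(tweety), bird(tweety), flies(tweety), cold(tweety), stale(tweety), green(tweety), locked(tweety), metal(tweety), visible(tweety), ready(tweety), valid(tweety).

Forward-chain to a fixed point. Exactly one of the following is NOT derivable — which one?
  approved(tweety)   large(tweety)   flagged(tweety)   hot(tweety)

Round 1: R6 [bird(tweety) → swims(tweety)]; R9 [cold(tweety) ∧ red(tweety) ∧ bird(tweety) → flagged(tweety)]; R13 [flies(tweety) ∧ cold(tweety) → large(tweety)]; R14 [valid(tweety) → signed(tweety)]. New: swims(tweety), flagged(tweety), large(tweety), signed(tweety).
Round 2: R2 [swims(tweety) ∧ visible(tweety) → wooden(tweety)]; R3 [large(tweety) → hot(tweety)]; R4 [signed(tweety) ∧ stale(tweety) ∧ ready(tweety) → has_feathers(tweety)]; R5 [flagged(tweety) → penguin(tweety)]; R12 [flagged(tweety) → active(tweety)]. New: wooden(tweety), hot(tweety), has_feathers(tweety), penguin(tweety), active(tweety).
Round 3: R7 [hot(tweety) → mammal(tweety)]; R10 [hot(tweety) ∧ penguin(tweety) ∧ has_feathers(tweety) → open(tweety)]. New: mammal(tweety), open(tweety).
Round 4: R1 [open(tweety) → closed(tweety)]. New: closed(tweety).
Derived: flagged(tweety) (round 1), hot(tweety) (round 2), large(tweety) (round 1). approved(tweety) never appears in any round.

approved(tweety)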